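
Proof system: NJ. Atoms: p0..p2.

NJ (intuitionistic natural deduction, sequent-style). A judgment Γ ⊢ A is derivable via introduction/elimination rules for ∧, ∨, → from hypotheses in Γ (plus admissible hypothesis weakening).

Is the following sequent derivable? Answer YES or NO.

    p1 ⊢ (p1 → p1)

Derivation (root first):
[→I] p1 ⊢ (p1 → p1)
  [Wk] p1, p1 ⊢ p1
    [Ax] p1 ⊢ p1

Result: YES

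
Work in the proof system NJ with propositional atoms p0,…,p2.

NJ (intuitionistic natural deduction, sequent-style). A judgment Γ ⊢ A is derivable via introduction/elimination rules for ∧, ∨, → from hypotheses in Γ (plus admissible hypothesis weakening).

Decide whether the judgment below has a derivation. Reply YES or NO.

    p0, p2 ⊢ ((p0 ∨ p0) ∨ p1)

Derivation (root first):
[∨I₁] p0, p2 ⊢ ((p0 ∨ p0) ∨ p1)
  [∨I₁] p0, p2 ⊢ (p0 ∨ p0)
    [Wk] p0, p2 ⊢ p0
      [Ax] p0 ⊢ p0

Result: YES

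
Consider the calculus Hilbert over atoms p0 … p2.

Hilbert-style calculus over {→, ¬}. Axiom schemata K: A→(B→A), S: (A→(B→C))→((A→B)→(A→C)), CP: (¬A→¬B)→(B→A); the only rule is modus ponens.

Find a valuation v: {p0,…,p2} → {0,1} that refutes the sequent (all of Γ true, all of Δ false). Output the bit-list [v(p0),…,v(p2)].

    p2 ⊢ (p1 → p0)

Search for a countermodel by truth-table:
  v=000: Γ:[p2=F] Δ:[(p1 → p0)=T] refutes=False
  v=001: Γ:[p2=T] Δ:[(p1 → p0)=T] refutes=False
  v=010: Γ:[p2=F] Δ:[(p1 → p0)=F] refutes=False
  v=011: Γ:[p2=T] Δ:[(p1 → p0)=F] refutes=True  ← countermodel

Result: [0, 1, 1]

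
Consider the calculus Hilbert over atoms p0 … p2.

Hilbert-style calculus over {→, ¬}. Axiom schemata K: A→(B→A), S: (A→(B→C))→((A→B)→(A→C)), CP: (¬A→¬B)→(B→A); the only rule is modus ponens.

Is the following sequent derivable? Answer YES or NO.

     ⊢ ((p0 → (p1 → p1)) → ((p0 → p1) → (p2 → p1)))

Truth-table refutation:
  v=000: Γ:[] Δ:[((p0 → (p1 → p1)) → ((p0 → p1) → (p2 → p1)))=T] refutes=False
  v=001: Γ:[] Δ:[((p0 → (p1 → p1)) → ((p0 → p1) → (p2 → p1)))=F] refutes=True  ← countermodel

Result: NO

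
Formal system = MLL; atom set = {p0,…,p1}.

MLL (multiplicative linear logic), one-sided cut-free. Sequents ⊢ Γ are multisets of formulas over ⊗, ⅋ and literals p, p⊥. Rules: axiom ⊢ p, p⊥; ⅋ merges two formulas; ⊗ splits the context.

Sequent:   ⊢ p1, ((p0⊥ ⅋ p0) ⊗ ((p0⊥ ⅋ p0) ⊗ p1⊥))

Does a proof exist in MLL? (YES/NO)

Proof tree:
[⊗]  ⊢ p1, ((p0⊥ ⅋ p0) ⊗ ((p0⊥ ⅋ p0) ⊗ p1⊥))
  [⅋]  ⊢ (p0⊥ ⅋ p0)
    [Ax]  ⊢ p0, p0⊥
  [⊗]  ⊢ p1, ((p0⊥ ⅋ p0) ⊗ p1⊥)
    [⅋]  ⊢ (p0⊥ ⅋ p0)
      [Ax]  ⊢ p0, p0⊥
    [Ax]  ⊢ p1, p1⊥

Result: YES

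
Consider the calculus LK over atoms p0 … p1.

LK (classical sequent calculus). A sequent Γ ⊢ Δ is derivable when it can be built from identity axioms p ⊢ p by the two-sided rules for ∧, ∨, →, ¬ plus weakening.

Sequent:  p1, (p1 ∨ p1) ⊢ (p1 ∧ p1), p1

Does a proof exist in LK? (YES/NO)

Proof tree:
[WR] p1, (p1 ∨ p1) ⊢ (p1 ∧ p1), p1
  [∧R] p1, (p1 ∨ p1) ⊢ (p1 ∧ p1)
    [Ax] p1 ⊢ p1
    [∨L] (p1 ∨ p1) ⊢ p1
      [Ax] p1 ⊢ p1
      [Ax] p1 ⊢ p1

Result: YES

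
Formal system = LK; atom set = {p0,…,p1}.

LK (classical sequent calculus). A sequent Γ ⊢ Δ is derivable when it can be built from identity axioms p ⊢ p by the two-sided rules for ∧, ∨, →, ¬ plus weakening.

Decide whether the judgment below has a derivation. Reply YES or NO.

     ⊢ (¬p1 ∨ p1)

Proof tree:
[∨R]  ⊢ (¬p1 ∨ p1)
  [¬R]  ⊢ p1, ¬p1
    [Ax] p1 ⊢ p1

Result: YES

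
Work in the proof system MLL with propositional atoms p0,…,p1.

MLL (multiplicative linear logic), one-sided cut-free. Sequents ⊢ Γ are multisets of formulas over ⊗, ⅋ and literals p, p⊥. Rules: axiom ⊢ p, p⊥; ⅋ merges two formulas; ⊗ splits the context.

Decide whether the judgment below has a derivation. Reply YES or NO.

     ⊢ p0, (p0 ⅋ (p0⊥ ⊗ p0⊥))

Derivation (root first):
[⅋]  ⊢ p0, (p0 ⅋ (p0⊥ ⊗ p0⊥))
  [⊗]  ⊢ p0, p0, (p0⊥ ⊗ p0⊥)
    [Ax]  ⊢ p0, p0⊥
    [Ax]  ⊢ p0, p0⊥

Result: YES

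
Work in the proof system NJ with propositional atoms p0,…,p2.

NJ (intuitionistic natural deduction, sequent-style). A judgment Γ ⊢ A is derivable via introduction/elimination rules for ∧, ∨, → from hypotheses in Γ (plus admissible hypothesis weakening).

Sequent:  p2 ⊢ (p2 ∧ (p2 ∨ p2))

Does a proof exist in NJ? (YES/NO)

Proof tree:
[∧I] p2 ⊢ (p2 ∧ (p2 ∨ p2))
  [Ax] p2 ⊢ p2
  [∨I₂] p2 ⊢ (p2 ∨ p2)
    [Ax] p2 ⊢ p2

Result: YES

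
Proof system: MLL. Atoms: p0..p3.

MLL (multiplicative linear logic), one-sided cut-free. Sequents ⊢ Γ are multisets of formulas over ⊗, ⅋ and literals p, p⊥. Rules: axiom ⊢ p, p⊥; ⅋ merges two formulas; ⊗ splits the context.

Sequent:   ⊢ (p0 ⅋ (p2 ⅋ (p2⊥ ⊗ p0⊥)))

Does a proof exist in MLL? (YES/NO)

Derivation trace:
[⅋]  ⊢ (p0 ⅋ (p2 ⅋ (p2⊥ ⊗ p0⊥)))
  [⅋]  ⊢ p0, (p2 ⅋ (p2⊥ ⊗ p0⊥))
    [⊗]  ⊢ p2, p0, (p2⊥ ⊗ p0⊥)
      [Ax]  ⊢ p2, p2⊥
      [Ax]  ⊢ p0, p0⊥

Result: YES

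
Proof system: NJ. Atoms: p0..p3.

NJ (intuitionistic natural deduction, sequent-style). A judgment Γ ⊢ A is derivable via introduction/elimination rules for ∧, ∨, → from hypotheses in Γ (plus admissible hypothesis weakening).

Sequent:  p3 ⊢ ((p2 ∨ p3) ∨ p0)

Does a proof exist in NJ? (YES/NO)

Proof tree:
[∨I₁] p3 ⊢ ((p2 ∨ p3) ∨ p0)
  [∨I₂] p3 ⊢ (p2 ∨ p3)
    [Ax] p3 ⊢ p3

Result: YES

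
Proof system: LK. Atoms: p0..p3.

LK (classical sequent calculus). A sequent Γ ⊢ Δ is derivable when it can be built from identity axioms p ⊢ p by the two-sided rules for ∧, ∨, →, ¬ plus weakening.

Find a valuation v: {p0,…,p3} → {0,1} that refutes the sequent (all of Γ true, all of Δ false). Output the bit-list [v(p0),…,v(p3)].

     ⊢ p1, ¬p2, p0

Enumerate valuations to refute Γ ⊢ Δ:
  v=0000: Γ:[] Δ:[p1=F, ¬p2=T, p0=F] refutes=False
  v=0001: Γ:[] Δ:[p1=F, ¬p2=T, p0=F] refutes=False
  v=0010: Γ:[] Δ:[p1=F, ¬p2=F, p0=F] refutes=True  ← countermodel

Result: [0, 0, 1, 0]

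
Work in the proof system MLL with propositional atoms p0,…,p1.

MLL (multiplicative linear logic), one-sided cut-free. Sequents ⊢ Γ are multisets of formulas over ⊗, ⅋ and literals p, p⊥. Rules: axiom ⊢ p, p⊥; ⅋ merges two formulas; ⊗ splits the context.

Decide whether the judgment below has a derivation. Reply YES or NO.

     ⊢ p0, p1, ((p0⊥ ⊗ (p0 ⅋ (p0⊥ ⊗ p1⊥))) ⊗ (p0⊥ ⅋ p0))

Proof tree:
[⊗]  ⊢ p0, p1, ((p0⊥ ⊗ (p0 ⅋ (p0⊥ ⊗ p1⊥))) ⊗ (p0⊥ ⅋ p0))
  [⊗]  ⊢ p0, p1, (p0⊥ ⊗ (p0 ⅋ (p0⊥ ⊗ p1⊥)))
    [Ax]  ⊢ p0, p0⊥
    [⅋]  ⊢ p1, (p0 ⅋ (p0⊥ ⊗ p1⊥))
      [⊗]  ⊢ p0, p1, (p0⊥ ⊗ p1⊥)
        [Ax]  ⊢ p0, p0⊥
        [Ax]  ⊢ p1, p1⊥
  [⅋]  ⊢ (p0⊥ ⅋ p0)
    [Ax]  ⊢ p0, p0⊥

Result: YES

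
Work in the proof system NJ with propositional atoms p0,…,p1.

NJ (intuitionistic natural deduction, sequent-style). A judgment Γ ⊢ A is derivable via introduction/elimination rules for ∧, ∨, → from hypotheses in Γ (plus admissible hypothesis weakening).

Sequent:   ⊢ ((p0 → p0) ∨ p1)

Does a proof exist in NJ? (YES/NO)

Proof tree:
[∨I₁]  ⊢ ((p0 → p0) ∨ p1)
  [→I]  ⊢ (p0 → p0)
    [Ax] p0 ⊢ p0

Result: YES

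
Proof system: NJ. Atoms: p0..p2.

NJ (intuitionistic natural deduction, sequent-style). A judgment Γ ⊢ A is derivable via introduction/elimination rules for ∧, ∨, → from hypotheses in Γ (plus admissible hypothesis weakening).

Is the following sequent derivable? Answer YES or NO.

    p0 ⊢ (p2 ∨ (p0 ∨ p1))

Derivation (root first):
[∨I₂] p0 ⊢ (p2 ∨ (p0 ∨ p1))
  [∨I₁] p0 ⊢ (p0 ∨ p1)
    [Ax] p0 ⊢ p0

Result: YES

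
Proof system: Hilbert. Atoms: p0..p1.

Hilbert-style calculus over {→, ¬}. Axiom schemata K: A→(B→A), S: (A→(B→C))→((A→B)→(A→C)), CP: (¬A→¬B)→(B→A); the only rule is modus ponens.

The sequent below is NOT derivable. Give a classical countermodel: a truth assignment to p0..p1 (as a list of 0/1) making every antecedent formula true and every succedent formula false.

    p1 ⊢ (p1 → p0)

Search for a countermodel by truth-table:
  v=00: Γ:[p1=F] Δ:[(p1 → p0)=T] refutes=False
  v=01: Γ:[p1=T] Δ:[(p1 → p0)=F] refutes=True  ← countermodel

Result: [0, 1]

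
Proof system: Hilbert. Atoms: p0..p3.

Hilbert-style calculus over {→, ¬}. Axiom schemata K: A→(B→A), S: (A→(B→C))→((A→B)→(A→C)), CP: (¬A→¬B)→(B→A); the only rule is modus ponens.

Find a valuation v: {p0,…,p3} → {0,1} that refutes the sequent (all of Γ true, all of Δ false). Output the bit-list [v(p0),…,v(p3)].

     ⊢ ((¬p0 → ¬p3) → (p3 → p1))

Enumerate valuations to refute Γ ⊢ Δ:
  v=0000: Γ:[] Δ:[((¬p0 → ¬p3) → (p3 → p1))=T] refutes=False
  v=0001: Γ:[] Δ:[((¬p0 → ¬p3) → (p3 → p1))=T] refutes=False
  v=0010: Γ:[] Δ:[((¬p0 → ¬p3) → (p3 → p1))=T] refutes=False
  v=0011: Γ:[] Δ:[((¬p0 → ¬p3) → (p3 → p1))=T] refutes=False
  v=0100: Γ:[] Δ:[((¬p0 → ¬p3) → (p3 → p1))=T] refutes=False
  v=0101: Γ:[] Δ:[((¬p0 → ¬p3) → (p3 → p1))=T] refutes=False
  v=0110: Γ:[] Δ:[((¬p0 → ¬p3) → (p3 → p1))=T] refutes=False
  v=0111: Γ:[] Δ:[((¬p0 → ¬p3) → (p3 → p1))=T] refutes=False
  v=1000: Γ:[] Δ:[((¬p0 → ¬p3) → (p3 → p1))=T] refutes=False
  v=1001: Γ:[] Δ:[((¬p0 → ¬p3) → (p3 → p1))=F] refutes=True  ← countermodel

Result: [1, 0, 0, 1]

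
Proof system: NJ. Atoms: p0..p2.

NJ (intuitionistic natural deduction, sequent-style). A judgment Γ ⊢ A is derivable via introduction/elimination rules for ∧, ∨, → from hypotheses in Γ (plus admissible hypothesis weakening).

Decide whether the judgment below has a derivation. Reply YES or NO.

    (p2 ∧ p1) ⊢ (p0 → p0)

Proof tree:
[Wk] (p2 ∧ p1) ⊢ (p0 → p0)
  [→I]  ⊢ (p0 → p0)
    [Ax] p0 ⊢ p0

Result: YES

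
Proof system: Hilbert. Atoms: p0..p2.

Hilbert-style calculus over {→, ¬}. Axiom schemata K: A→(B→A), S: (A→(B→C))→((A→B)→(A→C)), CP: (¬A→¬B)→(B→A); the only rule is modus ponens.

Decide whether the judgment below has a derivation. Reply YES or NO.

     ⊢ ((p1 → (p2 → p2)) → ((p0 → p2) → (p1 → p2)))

Search for a countermodel by truth-table:
  v=000: Γ:[] Δ:[((p1 → (p2 → p2)) → ((p0 → p2) → (p1 → p2)))=T] refutes=False
  v=001: Γ:[] Δ:[((p1 → (p2 → p2)) → ((p0 → p2) → (p1 → p2)))=T] refutes=False
  v=010: Γ:[] Δ:[((p1 → (p2 → p2)) → ((p0 → p2) → (p1 → p2)))=F] refutes=True  ← countermodel

Result: NO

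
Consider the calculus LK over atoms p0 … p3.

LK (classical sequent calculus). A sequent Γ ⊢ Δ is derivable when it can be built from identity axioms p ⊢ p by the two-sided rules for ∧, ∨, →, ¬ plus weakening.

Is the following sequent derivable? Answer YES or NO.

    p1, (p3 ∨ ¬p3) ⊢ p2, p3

Truth-table refutation:
  v=0000: Γ:[p1=F, (p3 ∨ ¬p3)=T] Δ:[p2=F, p3=F] refutes=False
  v=0001: Γ:[p1=F, (p3 ∨ ¬p3)=T] Δ:[p2=F, p3=T] refutes=False
  v=0010: Γ:[p1=F, (p3 ∨ ¬p3)=T] Δ:[p2=T, p3=F] refutes=False
  v=0011: Γ:[p1=F, (p3 ∨ ¬p3)=T] Δ:[p2=T, p3=T] refutes=False
  v=0100: Γ:[p1=T, (p3 ∨ ¬p3)=T] Δ:[p2=F, p3=F] refutes=True  ← countermodel

Result: NO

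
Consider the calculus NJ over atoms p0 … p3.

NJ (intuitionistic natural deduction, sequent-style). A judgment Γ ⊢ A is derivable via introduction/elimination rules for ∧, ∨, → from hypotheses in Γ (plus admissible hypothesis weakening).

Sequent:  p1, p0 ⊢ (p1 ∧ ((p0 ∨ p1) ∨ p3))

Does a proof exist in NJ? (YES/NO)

Derivation trace:
[∧I] p1, p0 ⊢ (p1 ∧ ((p0 ∨ p1) ∨ p3))
  [Ax] p1 ⊢ p1
  [∨I₁] p0, p0 ⊢ ((p0 ∨ p1) ∨ p3)
    [∨I₁] p0, p0 ⊢ (p0 ∨ p1)
      [Wk] p0, p0 ⊢ p0
        [Ax] p0 ⊢ p0

Result: YES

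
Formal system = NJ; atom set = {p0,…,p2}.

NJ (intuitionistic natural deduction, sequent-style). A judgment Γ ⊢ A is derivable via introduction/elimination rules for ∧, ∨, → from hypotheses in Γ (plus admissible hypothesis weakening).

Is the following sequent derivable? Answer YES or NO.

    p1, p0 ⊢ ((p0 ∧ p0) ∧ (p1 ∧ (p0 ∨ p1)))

Derivation trace:
[∧I] p1, p0 ⊢ ((p0 ∧ p0) ∧ (p1 ∧ (p0 ∨ p1)))
  [∧I] p0 ⊢ (p0 ∧ p0)
    [Ax] p0 ⊢ p0
    [Ax] p0 ⊢ p0
  [∧I] p1 ⊢ (p1 ∧ (p0 ∨ p1))
    [Ax] p1 ⊢ p1
    [∨I₂] p1 ⊢ (p0 ∨ p1)
      [Ax] p1 ⊢ p1

Result: YES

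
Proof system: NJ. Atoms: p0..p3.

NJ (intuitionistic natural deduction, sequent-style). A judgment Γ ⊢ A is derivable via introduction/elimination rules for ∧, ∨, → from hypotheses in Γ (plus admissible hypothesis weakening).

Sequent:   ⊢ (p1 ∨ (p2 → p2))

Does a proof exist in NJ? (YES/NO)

Derivation trace:
[∨I₂]  ⊢ (p1 ∨ (p2 → p2))
  [→I]  ⊢ (p2 → p2)
    [Ax] p2 ⊢ p2

Result: YES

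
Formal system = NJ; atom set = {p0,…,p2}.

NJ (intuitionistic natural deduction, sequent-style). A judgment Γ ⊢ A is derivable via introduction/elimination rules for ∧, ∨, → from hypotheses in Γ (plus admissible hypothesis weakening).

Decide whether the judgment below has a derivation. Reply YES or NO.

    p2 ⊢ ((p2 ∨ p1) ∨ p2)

Derivation trace:
[∨I₁] p2 ⊢ ((p2 ∨ p1) ∨ p2)
  [∨I₁] p2 ⊢ (p2 ∨ p1)
    [Ax] p2 ⊢ p2

Result: YES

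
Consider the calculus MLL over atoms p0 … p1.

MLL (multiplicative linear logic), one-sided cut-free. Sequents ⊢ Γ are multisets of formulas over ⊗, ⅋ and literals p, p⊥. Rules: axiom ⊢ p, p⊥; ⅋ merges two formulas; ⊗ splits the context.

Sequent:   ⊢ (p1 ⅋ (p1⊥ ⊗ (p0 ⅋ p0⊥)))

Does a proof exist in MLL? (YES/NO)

Proof tree:
[⅋]  ⊢ (p1 ⅋ (p1⊥ ⊗ (p0 ⅋ p0⊥)))
  [⊗]  ⊢ p1, (p1⊥ ⊗ (p0 ⅋ p0⊥))
    [Ax]  ⊢ p1, p1⊥
    [⅋]  ⊢ (p0 ⅋ p0⊥)
      [Ax]  ⊢ p0, p0⊥

Result: YES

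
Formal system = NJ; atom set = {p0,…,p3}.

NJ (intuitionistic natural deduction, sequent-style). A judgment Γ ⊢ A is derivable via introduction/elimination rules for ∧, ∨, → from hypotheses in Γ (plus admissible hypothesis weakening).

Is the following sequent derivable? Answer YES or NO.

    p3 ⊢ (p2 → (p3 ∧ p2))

Derivation trace:
[→I] p3 ⊢ (p2 → (p3 ∧ p2))
  [∧I] p2, p3 ⊢ (p3 ∧ p2)
    [Ax] p3 ⊢ p3
    [Ax] p2 ⊢ p2

Result: YES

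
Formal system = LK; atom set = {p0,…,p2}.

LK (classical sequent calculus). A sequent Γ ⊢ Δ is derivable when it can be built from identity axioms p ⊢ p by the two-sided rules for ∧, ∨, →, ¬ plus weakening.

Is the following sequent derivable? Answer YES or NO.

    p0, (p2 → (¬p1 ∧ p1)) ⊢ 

Search for a countermodel by truth-table:
  v=000: Γ:[p0=F, (p2 → (¬p1 ∧ p1))=T] Δ:[] refutes=False
  v=001: Γ:[p0=F, (p2 → (¬p1 ∧ p1))=F] Δ:[] refutes=False
  v=010: Γ:[p0=F, (p2 → (¬p1 ∧ p1))=T] Δ:[] refutes=False
  v=011: Γ:[p0=F, (p2 → (¬p1 ∧ p1))=F] Δ:[] refutes=False
  v=100: Γ:[p0=T, (p2 → (¬p1 ∧ p1))=T] Δ:[] refutes=True  ← countermodel

Result: NO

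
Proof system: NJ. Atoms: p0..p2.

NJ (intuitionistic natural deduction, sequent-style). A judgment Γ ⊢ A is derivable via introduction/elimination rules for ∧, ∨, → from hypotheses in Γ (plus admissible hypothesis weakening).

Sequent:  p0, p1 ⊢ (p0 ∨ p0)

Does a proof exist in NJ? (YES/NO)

Proof tree:
[Wk] p0, p1 ⊢ (p0 ∨ p0)
  [∨I₂] p0 ⊢ (p0 ∨ p0)
    [Ax] p0 ⊢ p0

Result: YES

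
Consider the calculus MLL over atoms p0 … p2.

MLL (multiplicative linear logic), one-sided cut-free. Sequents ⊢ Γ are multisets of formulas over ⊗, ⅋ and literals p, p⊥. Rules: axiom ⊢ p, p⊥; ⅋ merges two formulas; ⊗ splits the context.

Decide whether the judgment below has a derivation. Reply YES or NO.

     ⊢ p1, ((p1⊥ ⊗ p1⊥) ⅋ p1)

Derivation (root first):
[⅋]  ⊢ p1, ((p1⊥ ⊗ p1⊥) ⅋ p1)
  [⊗]  ⊢ p1, p1, (p1⊥ ⊗ p1⊥)
    [Ax]  ⊢ p1, p1⊥
    [Ax]  ⊢ p1, p1⊥

Result: YES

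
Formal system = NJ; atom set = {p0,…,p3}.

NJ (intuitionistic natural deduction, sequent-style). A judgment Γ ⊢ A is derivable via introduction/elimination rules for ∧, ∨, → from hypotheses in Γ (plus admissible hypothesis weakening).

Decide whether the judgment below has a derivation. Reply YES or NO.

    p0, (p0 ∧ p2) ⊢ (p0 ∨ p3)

Derivation (root first):
[Wk] p0, (p0 ∧ p2) ⊢ (p0 ∨ p3)
  [∨I₁] p0 ⊢ (p0 ∨ p3)
    [Ax] p0 ⊢ p0

Result: YES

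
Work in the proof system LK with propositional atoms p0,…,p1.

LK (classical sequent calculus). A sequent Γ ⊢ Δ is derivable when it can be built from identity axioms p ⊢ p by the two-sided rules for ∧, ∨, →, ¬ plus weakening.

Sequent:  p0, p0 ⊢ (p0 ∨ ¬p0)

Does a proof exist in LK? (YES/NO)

Derivation (root first):
[WL] p0, p0 ⊢ (p0 ∨ ¬p0)
  [∨R] p0 ⊢ (p0 ∨ ¬p0)
    [¬R] p0 ⊢ p0, ¬p0
      [WL] p0, p0 ⊢ p0
        [Ax] p0 ⊢ p0

Result: YES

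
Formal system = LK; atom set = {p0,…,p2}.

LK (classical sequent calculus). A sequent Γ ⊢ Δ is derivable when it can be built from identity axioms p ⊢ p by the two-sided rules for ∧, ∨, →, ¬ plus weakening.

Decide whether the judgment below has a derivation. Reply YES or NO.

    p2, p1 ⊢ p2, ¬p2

Proof tree:
[WL] p2, p1 ⊢ p2, ¬p2
  [WL] p2 ⊢ p2, ¬p2
    [¬R]  ⊢ p2, ¬p2
      [Ax] p2 ⊢ p2

Result: YES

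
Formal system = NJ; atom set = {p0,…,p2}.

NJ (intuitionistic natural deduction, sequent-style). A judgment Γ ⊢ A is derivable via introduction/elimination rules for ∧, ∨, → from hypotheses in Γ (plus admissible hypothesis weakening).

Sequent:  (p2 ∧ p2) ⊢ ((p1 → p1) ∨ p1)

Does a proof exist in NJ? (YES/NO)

Proof tree:
[∨I₁] (p2 ∧ p2) ⊢ ((p1 → p1) ∨ p1)
  [Wk] (p2 ∧ p2) ⊢ (p1 → p1)
    [→I]  ⊢ (p1 → p1)
      [Ax] p1 ⊢ p1

Result: YES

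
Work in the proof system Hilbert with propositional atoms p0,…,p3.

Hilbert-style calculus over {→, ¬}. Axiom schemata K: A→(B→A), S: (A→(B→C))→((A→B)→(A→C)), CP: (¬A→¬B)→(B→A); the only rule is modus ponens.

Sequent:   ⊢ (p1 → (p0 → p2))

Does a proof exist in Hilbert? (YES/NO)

Truth-table refutation:
  v=0000: Γ:[] Δ:[(p1 → (p0 → p2))=T] refutes=False
  v=0001: Γ:[] Δ:[(p1 → (p0 → p2))=T] refutes=False
  v=0010: Γ:[] Δ:[(p1 → (p0 → p2))=T] refutes=False
  v=0011: Γ:[] Δ:[(p1 → (p0 → p2))=T] refutes=False
  v=0100: Γ:[] Δ:[(p1 → (p0 → p2))=T] refutes=False
  v=0101: Γ:[] Δ:[(p1 → (p0 → p2))=T] refutes=False
  v=0110: Γ:[] Δ:[(p1 → (p0 → p2))=T] refutes=False
  v=0111: Γ:[] Δ:[(p1 → (p0 → p2))=T] refutes=False
  v=1000: Γ:[] Δ:[(p1 → (p0 → p2))=T] refutes=False
  v=1001: Γ:[] Δ:[(p1 → (p0 → p2))=T] refutes=False
  v=1010: Γ:[] Δ:[(p1 → (p0 → p2))=T] refutes=False
  v=1011: Γ:[] Δ:[(p1 → (p0 → p2))=T] refutes=False
  v=1100: Γ:[] Δ:[(p1 → (p0 → p2))=F] refutes=True  ← countermodel

Result: NO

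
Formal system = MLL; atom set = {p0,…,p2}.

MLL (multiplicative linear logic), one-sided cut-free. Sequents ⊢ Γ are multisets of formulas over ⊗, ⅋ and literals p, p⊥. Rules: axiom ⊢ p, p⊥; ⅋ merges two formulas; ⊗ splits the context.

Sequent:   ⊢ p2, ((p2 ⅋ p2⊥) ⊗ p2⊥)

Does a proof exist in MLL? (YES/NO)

Proof tree:
[⊗]  ⊢ p2, ((p2 ⅋ p2⊥) ⊗ p2⊥)
  [⅋]  ⊢ (p2 ⅋ p2⊥)
    [Ax]  ⊢ p2, p2⊥
  [Ax]  ⊢ p2, p2⊥

Result: YES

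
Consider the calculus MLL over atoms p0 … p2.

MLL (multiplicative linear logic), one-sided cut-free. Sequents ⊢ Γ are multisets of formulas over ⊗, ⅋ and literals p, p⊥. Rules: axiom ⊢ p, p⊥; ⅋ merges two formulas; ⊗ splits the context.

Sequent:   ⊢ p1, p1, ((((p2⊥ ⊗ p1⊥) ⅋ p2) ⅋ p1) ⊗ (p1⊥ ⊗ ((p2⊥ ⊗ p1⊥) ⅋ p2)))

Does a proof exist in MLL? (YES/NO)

Derivation (root first):
[⊗]  ⊢ p1, p1, ((((p2⊥ ⊗ p1⊥) ⅋ p2) ⅋ p1) ⊗ (p1⊥ ⊗ ((p2⊥ ⊗ p1⊥) ⅋ p2)))
  [⅋]  ⊢ (((p2⊥ ⊗ p1⊥) ⅋ p2) ⅋ p1)
    [⅋]  ⊢ p1, ((p2⊥ ⊗ p1⊥) ⅋ p2)
      [⊗]  ⊢ p2, p1, (p2⊥ ⊗ p1⊥)
        [Ax]  ⊢ p2, p2⊥
        [Ax]  ⊢ p1, p1⊥
  [⊗]  ⊢ p1, p1, (p1⊥ ⊗ ((p2⊥ ⊗ p1⊥) ⅋ p2))
    [Ax]  ⊢ p1, p1⊥
    [⅋]  ⊢ p1, ((p2⊥ ⊗ p1⊥) ⅋ p2)
      [⊗]  ⊢ p2, p1, (p2⊥ ⊗ p1⊥)
        [Ax]  ⊢ p2, p2⊥
        [Ax]  ⊢ p1, p1⊥

Result: YES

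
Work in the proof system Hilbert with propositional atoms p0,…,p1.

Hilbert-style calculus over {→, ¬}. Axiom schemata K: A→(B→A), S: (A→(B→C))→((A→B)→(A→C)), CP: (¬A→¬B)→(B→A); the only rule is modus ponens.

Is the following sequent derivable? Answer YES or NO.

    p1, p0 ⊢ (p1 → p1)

Derivation (root first):
[MP] p1, p0 ⊢ (p1 → p1)
  [K]  ⊢ (p1 → (p1 → p1))
  [MP] p1, p0 ⊢ p1
    [MP] p1 ⊢ (p0 → p1)
      [K]  ⊢ (p1 → (p0 → p1))
      [Hyp] p1 ⊢ p1
    [Hyp] p0 ⊢ p0

Result: YES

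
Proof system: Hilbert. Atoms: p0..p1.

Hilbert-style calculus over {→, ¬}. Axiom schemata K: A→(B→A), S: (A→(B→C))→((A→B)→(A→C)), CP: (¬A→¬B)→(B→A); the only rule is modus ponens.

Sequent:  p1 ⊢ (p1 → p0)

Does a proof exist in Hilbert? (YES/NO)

Truth-table refutation:
  v=00: Γ:[p1=F] Δ:[(p1 → p0)=T] refutes=False
  v=01: Γ:[p1=T] Δ:[(p1 → p0)=F] refutes=True  ← countermodel

Result: NO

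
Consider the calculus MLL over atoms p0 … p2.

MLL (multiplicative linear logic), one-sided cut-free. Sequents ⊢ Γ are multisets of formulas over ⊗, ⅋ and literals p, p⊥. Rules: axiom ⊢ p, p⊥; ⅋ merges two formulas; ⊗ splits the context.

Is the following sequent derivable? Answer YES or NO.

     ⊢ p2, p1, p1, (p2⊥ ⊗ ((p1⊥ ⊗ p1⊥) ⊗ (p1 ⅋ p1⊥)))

Proof tree:
[⊗]  ⊢ p2, p1, p1, (p2⊥ ⊗ ((p1⊥ ⊗ p1⊥) ⊗ (p1 ⅋ p1⊥)))
  [Ax]  ⊢ p2, p2⊥
  [⊗]  ⊢ p1, p1, ((p1⊥ ⊗ p1⊥) ⊗ (p1 ⅋ p1⊥))
    [⊗]  ⊢ p1, p1, (p1⊥ ⊗ p1⊥)
      [Ax]  ⊢ p1, p1⊥
      [Ax]  ⊢ p1, p1⊥
    [⅋]  ⊢ (p1 ⅋ p1⊥)
      [Ax]  ⊢ p1, p1⊥

Result: YES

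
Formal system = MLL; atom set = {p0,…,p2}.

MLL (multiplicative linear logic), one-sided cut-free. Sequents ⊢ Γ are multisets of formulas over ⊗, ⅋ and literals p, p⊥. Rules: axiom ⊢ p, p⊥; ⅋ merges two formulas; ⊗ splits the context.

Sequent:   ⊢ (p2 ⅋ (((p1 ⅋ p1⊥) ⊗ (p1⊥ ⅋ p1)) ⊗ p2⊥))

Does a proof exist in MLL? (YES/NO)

Proof tree:
[⅋]  ⊢ (p2 ⅋ (((p1 ⅋ p1⊥) ⊗ (p1⊥ ⅋ p1)) ⊗ p2⊥))
  [⊗]  ⊢ p2, (((p1 ⅋ p1⊥) ⊗ (p1⊥ ⅋ p1)) ⊗ p2⊥)
    [⊗]  ⊢ ((p1 ⅋ p1⊥) ⊗ (p1⊥ ⅋ p1))
      [⅋]  ⊢ (p1 ⅋ p1⊥)
        [Ax]  ⊢ p1, p1⊥
      [⅋]  ⊢ (p1⊥ ⅋ p1)
        [Ax]  ⊢ p1, p1⊥
    [Ax]  ⊢ p2, p2⊥

Result: YES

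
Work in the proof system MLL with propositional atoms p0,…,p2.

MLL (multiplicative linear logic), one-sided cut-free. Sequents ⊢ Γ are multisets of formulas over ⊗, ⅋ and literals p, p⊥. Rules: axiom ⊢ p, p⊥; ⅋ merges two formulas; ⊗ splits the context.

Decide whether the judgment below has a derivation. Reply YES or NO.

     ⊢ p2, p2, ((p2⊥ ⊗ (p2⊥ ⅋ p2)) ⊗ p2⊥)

Derivation (root first):
[⊗]  ⊢ p2, p2, ((p2⊥ ⊗ (p2⊥ ⅋ p2)) ⊗ p2⊥)
  [⊗]  ⊢ p2, (p2⊥ ⊗ (p2⊥ ⅋ p2))
    [Ax]  ⊢ p2, p2⊥
    [⅋]  ⊢ (p2⊥ ⅋ p2)
      [Ax]  ⊢ p2, p2⊥
  [Ax]  ⊢ p2, p2⊥

Result: YES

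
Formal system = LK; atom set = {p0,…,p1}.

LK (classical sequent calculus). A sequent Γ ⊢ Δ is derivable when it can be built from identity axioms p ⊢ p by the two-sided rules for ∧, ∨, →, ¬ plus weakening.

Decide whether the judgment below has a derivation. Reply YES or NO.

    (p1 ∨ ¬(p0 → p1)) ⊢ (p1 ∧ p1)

Enumerate valuations to refute Γ ⊢ Δ:
  v=00: Γ:[(p1 ∨ ¬(p0 → p1))=F] Δ:[(p1 ∧ p1)=F] refutes=False
  v=01: Γ:[(p1 ∨ ¬(p0 → p1))=T] Δ:[(p1 ∧ p1)=T] refutes=False
  v=10: Γ:[(p1 ∨ ¬(p0 → p1))=T] Δ:[(p1 ∧ p1)=F] refutes=True  ← countermodel

Result: NO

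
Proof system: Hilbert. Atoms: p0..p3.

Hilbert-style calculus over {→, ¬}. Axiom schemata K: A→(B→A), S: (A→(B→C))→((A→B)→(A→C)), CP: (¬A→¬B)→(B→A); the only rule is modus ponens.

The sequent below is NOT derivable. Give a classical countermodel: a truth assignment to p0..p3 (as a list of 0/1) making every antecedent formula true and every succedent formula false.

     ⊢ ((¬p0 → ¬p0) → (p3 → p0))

Enumerate valuations to refute Γ ⊢ Δ:
  v=0000: Γ:[] Δ:[((¬p0 → ¬p0) → (p3 → p0))=T] refutes=False
  v=0001: Γ:[] Δ:[((¬p0 → ¬p0) → (p3 → p0))=F] refutes=True  ← countermodel

Result: [0, 0, 0, 1]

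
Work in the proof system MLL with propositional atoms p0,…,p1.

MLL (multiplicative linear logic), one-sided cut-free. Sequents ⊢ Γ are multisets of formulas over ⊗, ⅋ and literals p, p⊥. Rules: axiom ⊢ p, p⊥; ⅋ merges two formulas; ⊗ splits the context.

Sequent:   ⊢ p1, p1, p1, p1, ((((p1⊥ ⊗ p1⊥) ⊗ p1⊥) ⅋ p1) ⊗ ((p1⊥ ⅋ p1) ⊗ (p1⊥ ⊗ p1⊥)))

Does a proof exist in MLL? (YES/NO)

Derivation (root first):
[⊗]  ⊢ p1, p1, p1, p1, ((((p1⊥ ⊗ p1⊥) ⊗ p1⊥) ⅋ p1) ⊗ ((p1⊥ ⅋ p1) ⊗ (p1⊥ ⊗ p1⊥)))
  [⅋]  ⊢ p1, p1, (((p1⊥ ⊗ p1⊥) ⊗ p1⊥) ⅋ p1)
    [⊗]  ⊢ p1, p1, p1, ((p1⊥ ⊗ p1⊥) ⊗ p1⊥)
      [⊗]  ⊢ p1, p1, (p1⊥ ⊗ p1⊥)
        [Ax]  ⊢ p1, p1⊥
        [Ax]  ⊢ p1, p1⊥
      [Ax]  ⊢ p1, p1⊥
  [⊗]  ⊢ p1, p1, ((p1⊥ ⅋ p1) ⊗ (p1⊥ ⊗ p1⊥))
    [⅋]  ⊢ (p1⊥ ⅋ p1)
      [Ax]  ⊢ p1, p1⊥
    [⊗]  ⊢ p1, p1, (p1⊥ ⊗ p1⊥)
      [Ax]  ⊢ p1, p1⊥
      [Ax]  ⊢ p1, p1⊥

Result: YES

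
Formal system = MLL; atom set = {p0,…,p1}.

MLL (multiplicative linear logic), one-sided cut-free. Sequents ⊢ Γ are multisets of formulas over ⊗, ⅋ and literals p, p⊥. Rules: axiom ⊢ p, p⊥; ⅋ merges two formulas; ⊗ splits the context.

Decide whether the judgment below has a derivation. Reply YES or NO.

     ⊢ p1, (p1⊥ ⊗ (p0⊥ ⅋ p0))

Derivation (root first):
[⊗]  ⊢ p1, (p1⊥ ⊗ (p0⊥ ⅋ p0))
  [Ax]  ⊢ p1, p1⊥
  [⅋]  ⊢ (p0⊥ ⅋ p0)
    [Ax]  ⊢ p0, p0⊥

Result: YES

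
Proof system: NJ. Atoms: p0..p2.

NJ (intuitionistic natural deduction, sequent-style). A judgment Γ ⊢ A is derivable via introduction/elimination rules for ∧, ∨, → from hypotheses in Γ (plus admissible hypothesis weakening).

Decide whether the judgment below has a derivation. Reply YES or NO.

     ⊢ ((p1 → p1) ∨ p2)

Derivation trace:
[∨I₁]  ⊢ ((p1 → p1) ∨ p2)
  [→I]  ⊢ (p1 → p1)
    [Ax] p1 ⊢ p1

Result: YES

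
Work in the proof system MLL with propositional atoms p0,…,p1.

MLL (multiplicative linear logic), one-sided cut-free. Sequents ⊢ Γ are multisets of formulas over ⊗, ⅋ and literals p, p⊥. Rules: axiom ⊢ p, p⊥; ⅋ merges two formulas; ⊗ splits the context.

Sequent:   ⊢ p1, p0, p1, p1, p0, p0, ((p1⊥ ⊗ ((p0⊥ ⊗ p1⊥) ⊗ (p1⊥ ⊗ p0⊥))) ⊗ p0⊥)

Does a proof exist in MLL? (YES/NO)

Derivation (root first):
[⊗]  ⊢ p1, p0, p1, p1, p0, p0, ((p1⊥ ⊗ ((p0⊥ ⊗ p1⊥) ⊗ (p1⊥ ⊗ p0⊥))) ⊗ p0⊥)
  [⊗]  ⊢ p1, p0, p1, p1, p0, (p1⊥ ⊗ ((p0⊥ ⊗ p1⊥) ⊗ (p1⊥ ⊗ p0⊥)))
    [Ax]  ⊢ p1, p1⊥
    [⊗]  ⊢ p0, p1, p1, p0, ((p0⊥ ⊗ p1⊥) ⊗ (p1⊥ ⊗ p0⊥))
      [⊗]  ⊢ p0, p1, (p0⊥ ⊗ p1⊥)
        [Ax]  ⊢ p0, p0⊥
        [Ax]  ⊢ p1, p1⊥
      [⊗]  ⊢ p1, p0, (p1⊥ ⊗ p0⊥)
        [Ax]  ⊢ p1, p1⊥
        [Ax]  ⊢ p0, p0⊥
  [Ax]  ⊢ p0, p0⊥

Result: YES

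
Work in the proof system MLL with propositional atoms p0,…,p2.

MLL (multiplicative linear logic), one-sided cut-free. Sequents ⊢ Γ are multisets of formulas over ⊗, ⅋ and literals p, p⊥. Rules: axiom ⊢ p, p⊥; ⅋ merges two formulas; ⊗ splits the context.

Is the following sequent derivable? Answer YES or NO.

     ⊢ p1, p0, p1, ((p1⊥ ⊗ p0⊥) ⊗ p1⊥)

Proof tree:
[⊗]  ⊢ p1, p0, p1, ((p1⊥ ⊗ p0⊥) ⊗ p1⊥)
  [⊗]  ⊢ p1, p0, (p1⊥ ⊗ p0⊥)
    [Ax]  ⊢ p1, p1⊥
    [Ax]  ⊢ p0, p0⊥
  [Ax]  ⊢ p1, p1⊥

Result: YES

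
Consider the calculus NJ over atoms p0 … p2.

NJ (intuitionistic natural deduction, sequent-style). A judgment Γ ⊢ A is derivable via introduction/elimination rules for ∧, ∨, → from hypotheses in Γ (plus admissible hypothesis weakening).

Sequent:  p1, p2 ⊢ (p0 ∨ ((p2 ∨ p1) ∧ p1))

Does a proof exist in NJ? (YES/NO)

Derivation (root first):
[∨I₂] p1, p2 ⊢ (p0 ∨ ((p2 ∨ p1) ∧ p1))
  [∧I] p1, p2 ⊢ ((p2 ∨ p1) ∧ p1)
    [∨I₁] p2 ⊢ (p2 ∨ p1)
      [Ax] p2 ⊢ p2
    [Ax] p1 ⊢ p1

Result: YES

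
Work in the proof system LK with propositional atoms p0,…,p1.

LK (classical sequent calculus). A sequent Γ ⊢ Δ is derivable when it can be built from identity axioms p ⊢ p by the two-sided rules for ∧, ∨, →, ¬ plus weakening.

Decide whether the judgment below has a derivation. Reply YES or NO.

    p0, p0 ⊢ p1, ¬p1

Derivation trace:
[WL] p0, p0 ⊢ p1, ¬p1
  [WL] p0 ⊢ p1, ¬p1
    [¬R]  ⊢ p1, ¬p1
      [Ax] p1 ⊢ p1

Result: YES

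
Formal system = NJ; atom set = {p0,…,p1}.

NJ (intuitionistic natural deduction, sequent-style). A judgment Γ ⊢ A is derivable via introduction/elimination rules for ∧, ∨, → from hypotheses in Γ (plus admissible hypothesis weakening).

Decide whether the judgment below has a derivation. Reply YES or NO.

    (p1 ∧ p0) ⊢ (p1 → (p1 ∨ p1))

Derivation (root first):
[Wk] (p1 ∧ p0) ⊢ (p1 → (p1 ∨ p1))
  [→I]  ⊢ (p1 → (p1 ∨ p1))
    [∨I₁] p1 ⊢ (p1 ∨ p1)
      [Ax] p1 ⊢ p1

Result: YES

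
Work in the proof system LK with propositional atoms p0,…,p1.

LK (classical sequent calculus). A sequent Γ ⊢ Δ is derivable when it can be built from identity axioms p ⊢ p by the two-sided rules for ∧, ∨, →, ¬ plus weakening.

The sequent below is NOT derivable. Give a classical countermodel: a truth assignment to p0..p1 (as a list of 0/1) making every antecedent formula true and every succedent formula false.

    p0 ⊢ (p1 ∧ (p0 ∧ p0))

Search for a countermodel by truth-table:
  v=00: Γ:[p0=F] Δ:[(p1 ∧ (p0 ∧ p0))=F] refutes=False
  v=01: Γ:[p0=F] Δ:[(p1 ∧ (p0 ∧ p0))=F] refutes=False
  v=10: Γ:[p0=T] Δ:[(p1 ∧ (p0 ∧ p0))=F] refutes=True  ← countermodel

Result: [1, 0]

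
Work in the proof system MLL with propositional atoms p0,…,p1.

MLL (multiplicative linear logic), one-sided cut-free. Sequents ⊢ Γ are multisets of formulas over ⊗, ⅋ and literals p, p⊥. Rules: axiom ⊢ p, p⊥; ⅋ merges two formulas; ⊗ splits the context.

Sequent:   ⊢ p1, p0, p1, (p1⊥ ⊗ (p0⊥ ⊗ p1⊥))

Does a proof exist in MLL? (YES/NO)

Proof tree:
[⊗]  ⊢ p1, p0, p1, (p1⊥ ⊗ (p0⊥ ⊗ p1⊥))
  [Ax]  ⊢ p1, p1⊥
  [⊗]  ⊢ p0, p1, (p0⊥ ⊗ p1⊥)
    [Ax]  ⊢ p0, p0⊥
    [Ax]  ⊢ p1, p1⊥

Result: YES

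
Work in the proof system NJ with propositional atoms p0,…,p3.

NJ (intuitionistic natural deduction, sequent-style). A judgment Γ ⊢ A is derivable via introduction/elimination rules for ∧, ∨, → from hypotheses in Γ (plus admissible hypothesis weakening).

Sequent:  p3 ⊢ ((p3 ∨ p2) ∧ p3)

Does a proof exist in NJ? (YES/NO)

Derivation trace:
[∧I] p3 ⊢ ((p3 ∨ p2) ∧ p3)
  [∨I₁] p3 ⊢ (p3 ∨ p2)
    [Ax] p3 ⊢ p3
  [Ax] p3 ⊢ p3

Result: YES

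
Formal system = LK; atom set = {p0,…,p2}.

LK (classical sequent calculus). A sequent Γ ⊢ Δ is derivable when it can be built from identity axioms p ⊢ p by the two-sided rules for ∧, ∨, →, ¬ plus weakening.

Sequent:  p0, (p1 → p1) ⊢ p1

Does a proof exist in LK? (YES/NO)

Search for a countermodel by truth-table:
  v=000: Γ:[p0=F, (p1 → p1)=T] Δ:[p1=F] refutes=False
  v=001: Γ:[p0=F, (p1 → p1)=T] Δ:[p1=F] refutes=False
  v=010: Γ:[p0=F, (p1 → p1)=T] Δ:[p1=T] refutes=False
  v=011: Γ:[p0=F, (p1 → p1)=T] Δ:[p1=T] refutes=False
  v=100: Γ:[p0=T, (p1 → p1)=T] Δ:[p1=F] refutes=True  ← countermodel

Result: NO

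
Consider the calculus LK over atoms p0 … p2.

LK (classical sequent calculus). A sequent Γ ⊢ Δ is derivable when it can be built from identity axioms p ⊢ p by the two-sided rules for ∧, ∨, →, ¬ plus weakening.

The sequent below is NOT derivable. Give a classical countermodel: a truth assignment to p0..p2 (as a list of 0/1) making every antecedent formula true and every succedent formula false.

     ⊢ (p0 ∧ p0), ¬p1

Search for a countermodel by truth-table:
  v=000: Γ:[] Δ:[(p0 ∧ p0)=F, ¬p1=T] refutes=False
  v=001: Γ:[] Δ:[(p0 ∧ p0)=F, ¬p1=T] refutes=False
  v=010: Γ:[] Δ:[(p0 ∧ p0)=F, ¬p1=F] refutes=True  ← countermodel

Result: [0, 1, 0]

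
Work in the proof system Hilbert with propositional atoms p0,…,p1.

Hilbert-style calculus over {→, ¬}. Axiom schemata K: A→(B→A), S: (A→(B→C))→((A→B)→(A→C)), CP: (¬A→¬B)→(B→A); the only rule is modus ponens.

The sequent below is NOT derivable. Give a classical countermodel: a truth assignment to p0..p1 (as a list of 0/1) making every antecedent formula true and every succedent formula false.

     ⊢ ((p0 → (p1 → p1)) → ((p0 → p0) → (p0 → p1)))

Search for a countermodel by truth-table:
  v=00: Γ:[] Δ:[((p0 → (p1 → p1)) → ((p0 → p0) → (p0 → p1)))=T] refutes=False
  v=01: Γ:[] Δ:[((p0 → (p1 → p1)) → ((p0 → p0) → (p0 → p1)))=T] refutes=False
  v=10: Γ:[] Δ:[((p0 → (p1 → p1)) → ((p0 → p0) → (p0 → p1)))=F] refutes=True  ← countermodel

Result: [1, 0]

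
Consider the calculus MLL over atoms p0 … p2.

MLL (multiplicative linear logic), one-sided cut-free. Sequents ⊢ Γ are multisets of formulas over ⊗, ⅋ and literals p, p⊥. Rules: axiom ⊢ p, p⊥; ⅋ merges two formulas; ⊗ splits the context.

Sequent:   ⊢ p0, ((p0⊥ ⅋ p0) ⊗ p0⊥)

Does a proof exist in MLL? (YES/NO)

Derivation (root first):
[⊗]  ⊢ p0, ((p0⊥ ⅋ p0) ⊗ p0⊥)
  [⅋]  ⊢ (p0⊥ ⅋ p0)
    [Ax]  ⊢ p0, p0⊥
  [Ax]  ⊢ p0, p0⊥

Result: YES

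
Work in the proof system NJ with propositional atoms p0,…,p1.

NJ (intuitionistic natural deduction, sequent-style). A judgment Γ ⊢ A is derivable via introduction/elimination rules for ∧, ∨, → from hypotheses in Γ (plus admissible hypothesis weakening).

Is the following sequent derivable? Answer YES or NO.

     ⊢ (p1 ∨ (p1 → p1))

Derivation trace:
[∨I₂]  ⊢ (p1 ∨ (p1 → p1))
  [→I]  ⊢ (p1 → p1)
    [Ax] p1 ⊢ p1

Result: YES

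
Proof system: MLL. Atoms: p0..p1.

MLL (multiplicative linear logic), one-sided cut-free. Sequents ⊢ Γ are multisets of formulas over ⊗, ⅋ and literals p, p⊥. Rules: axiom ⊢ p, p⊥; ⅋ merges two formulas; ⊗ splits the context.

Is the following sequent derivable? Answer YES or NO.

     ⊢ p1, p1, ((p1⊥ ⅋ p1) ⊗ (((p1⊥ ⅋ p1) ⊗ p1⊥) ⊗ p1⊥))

Proof tree:
[⊗]  ⊢ p1, p1, ((p1⊥ ⅋ p1) ⊗ (((p1⊥ ⅋ p1) ⊗ p1⊥) ⊗ p1⊥))
  [⅋]  ⊢ (p1⊥ ⅋ p1)
    [Ax]  ⊢ p1, p1⊥
  [⊗]  ⊢ p1, p1, (((p1⊥ ⅋ p1) ⊗ p1⊥) ⊗ p1⊥)
    [⊗]  ⊢ p1, ((p1⊥ ⅋ p1) ⊗ p1⊥)
      [⅋]  ⊢ (p1⊥ ⅋ p1)
        [Ax]  ⊢ p1, p1⊥
      [Ax]  ⊢ p1, p1⊥
    [Ax]  ⊢ p1, p1⊥

Result: YES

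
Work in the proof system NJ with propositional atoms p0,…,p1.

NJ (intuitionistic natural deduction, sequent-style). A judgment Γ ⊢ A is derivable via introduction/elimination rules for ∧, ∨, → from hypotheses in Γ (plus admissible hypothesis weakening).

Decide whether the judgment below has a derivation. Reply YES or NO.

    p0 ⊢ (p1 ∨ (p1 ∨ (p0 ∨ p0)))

Proof tree:
[∨I₂] p0 ⊢ (p1 ∨ (p1 ∨ (p0 ∨ p0)))
  [∨I₂] p0 ⊢ (p1 ∨ (p0 ∨ p0))
    [∨I₂] p0 ⊢ (p0 ∨ p0)
      [Ax] p0 ⊢ p0

Result: YES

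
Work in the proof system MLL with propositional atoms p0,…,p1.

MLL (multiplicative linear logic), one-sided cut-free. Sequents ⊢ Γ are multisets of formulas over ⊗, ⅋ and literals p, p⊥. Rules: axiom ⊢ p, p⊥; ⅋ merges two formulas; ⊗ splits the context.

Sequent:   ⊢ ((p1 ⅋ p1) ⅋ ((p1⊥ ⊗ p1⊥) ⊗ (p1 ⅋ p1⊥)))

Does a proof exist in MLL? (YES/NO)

Derivation (root first):
[⅋]  ⊢ ((p1 ⅋ p1) ⅋ ((p1⊥ ⊗ p1⊥) ⊗ (p1 ⅋ p1⊥)))
  [⅋]  ⊢ ((p1⊥ ⊗ p1⊥) ⊗ (p1 ⅋ p1⊥)), (p1 ⅋ p1)
    [⊗]  ⊢ p1, p1, ((p1⊥ ⊗ p1⊥) ⊗ (p1 ⅋ p1⊥))
      [⊗]  ⊢ p1, p1, (p1⊥ ⊗ p1⊥)
        [Ax]  ⊢ p1, p1⊥
        [Ax]  ⊢ p1, p1⊥
      [⅋]  ⊢ (p1 ⅋ p1⊥)
        [Ax]  ⊢ p1, p1⊥

Result: YES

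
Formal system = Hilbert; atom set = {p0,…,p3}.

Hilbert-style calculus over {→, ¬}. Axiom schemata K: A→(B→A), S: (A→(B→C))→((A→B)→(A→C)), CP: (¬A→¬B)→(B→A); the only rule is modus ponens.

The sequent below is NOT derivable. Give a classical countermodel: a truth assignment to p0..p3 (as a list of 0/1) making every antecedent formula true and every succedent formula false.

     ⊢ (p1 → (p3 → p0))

Truth-table refutation:
  v=0000: Γ:[] Δ:[(p1 → (p3 → p0))=T] refutes=False
  v=0001: Γ:[] Δ:[(p1 → (p3 → p0))=T] refutes=False
  v=0010: Γ:[] Δ:[(p1 → (p3 → p0))=T] refutes=False
  v=0011: Γ:[] Δ:[(p1 → (p3 → p0))=T] refutes=False
  v=0100: Γ:[] Δ:[(p1 → (p3 → p0))=T] refutes=False
  v=0101: Γ:[] Δ:[(p1 → (p3 → p0))=F] refutes=True  ← countermodel

Result: [0, 1, 0, 1]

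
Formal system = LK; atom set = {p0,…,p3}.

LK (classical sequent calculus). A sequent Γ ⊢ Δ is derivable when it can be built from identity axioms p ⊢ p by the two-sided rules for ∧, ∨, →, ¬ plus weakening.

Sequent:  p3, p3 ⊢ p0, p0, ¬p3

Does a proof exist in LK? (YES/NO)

Search for a countermodel by truth-table:
  v=0000: Γ:[p3=F, p3=F] Δ:[p0=F, p0=F, ¬p3=T] refutes=False
  v=0001: Γ:[p3=T, p3=T] Δ:[p0=F, p0=F, ¬p3=F] refutes=True  ← countermodel

Result: NO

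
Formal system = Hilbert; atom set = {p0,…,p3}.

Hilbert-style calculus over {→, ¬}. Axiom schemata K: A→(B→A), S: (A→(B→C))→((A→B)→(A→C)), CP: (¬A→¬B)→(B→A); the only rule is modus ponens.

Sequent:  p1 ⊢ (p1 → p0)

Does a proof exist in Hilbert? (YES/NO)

Truth-table refutation:
  v=0000: Γ:[p1=F] Δ:[(p1 → p0)=T] refutes=False
  v=0001: Γ:[p1=F] Δ:[(p1 → p0)=T] refutes=False
  v=0010: Γ:[p1=F] Δ:[(p1 → p0)=T] refutes=False
  v=0011: Γ:[p1=F] Δ:[(p1 → p0)=T] refutes=False
  v=0100: Γ:[p1=T] Δ:[(p1 → p0)=F] refutes=True  ← countermodel

Result: NO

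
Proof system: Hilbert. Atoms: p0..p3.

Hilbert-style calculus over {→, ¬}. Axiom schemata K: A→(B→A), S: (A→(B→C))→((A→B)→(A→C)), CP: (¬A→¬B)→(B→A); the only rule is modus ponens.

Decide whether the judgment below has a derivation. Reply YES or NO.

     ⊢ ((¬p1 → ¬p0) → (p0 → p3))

Enumerate valuations to refute Γ ⊢ Δ:
  v=0000: Γ:[] Δ:[((¬p1 → ¬p0) → (p0 → p3))=T] refutes=False
  v=0001: Γ:[] Δ:[((¬p1 → ¬p0) → (p0 → p3))=T] refutes=False
  v=0010: Γ:[] Δ:[((¬p1 → ¬p0) → (p0 → p3))=T] refutes=False
  v=0011: Γ:[] Δ:[((¬p1 → ¬p0) → (p0 → p3))=T] refutes=False
  v=0100: Γ:[] Δ:[((¬p1 → ¬p0) → (p0 → p3))=T] refutes=False
  v=0101: Γ:[] Δ:[((¬p1 → ¬p0) → (p0 → p3))=T] refutes=False
  v=0110: Γ:[] Δ:[((¬p1 → ¬p0) → (p0 → p3))=T] refutes=False
  v=0111: Γ:[] Δ:[((¬p1 → ¬p0) → (p0 → p3))=T] refutes=False
  v=1000: Γ:[] Δ:[((¬p1 → ¬p0) → (p0 → p3))=T] refutes=False
  v=1001: Γ:[] Δ:[((¬p1 → ¬p0) → (p0 → p3))=T] refutes=False
  v=1010: Γ:[] Δ:[((¬p1 → ¬p0) → (p0 → p3))=T] refutes=False
  v=1011: Γ:[] Δ:[((¬p1 → ¬p0) → (p0 → p3))=T] refutes=False
  v=1100: Γ:[] Δ:[((¬p1 → ¬p0) → (p0 → p3))=F] refutes=True  ← countermodel

Result: NO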